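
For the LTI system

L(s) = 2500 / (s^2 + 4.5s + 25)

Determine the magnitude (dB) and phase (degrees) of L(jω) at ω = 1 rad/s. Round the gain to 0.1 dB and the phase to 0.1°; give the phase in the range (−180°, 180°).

40.2 dB, -10.6°

At s = jω = j1:
quadratic: (j1)² + 4.5·j1 + 25 = 24 + j4.5 → |·| ≈ 24.418, ∠ ≈ 10.62°
|L| = 2500 / 24.418 ≈ 102.38
Gain = 20 log₁₀(102.38) ≈ 40.20 dB
∠L = 0.00° − 10.62° = -10.62°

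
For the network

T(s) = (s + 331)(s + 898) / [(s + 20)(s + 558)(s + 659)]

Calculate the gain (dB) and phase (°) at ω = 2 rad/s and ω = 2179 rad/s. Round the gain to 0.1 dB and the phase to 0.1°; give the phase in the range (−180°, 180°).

At s = jω = j2:
zero (s+331): 331 + j2 → |·| = √(331²+2²) = √109565 ≈ 331.01, ∠ = arctan(2/331) ≈ 0.35°
zero (s+898): 898 + j2 → |·| = √(898²+2²) = √806408 ≈ 898, ∠ = arctan(2/898) ≈ 0.13°
pole (s+20): 20 + j2 → |·| = √(20²+2²) = √404 ≈ 20.1, ∠ = arctan(2/20) ≈ 5.71°
pole (s+558): 558 + j2 → |·| = √(558²+2²) = √311368 ≈ 558, ∠ = arctan(2/558) ≈ 0.21°
pole (s+659): 659 + j2 → |·| = √(659²+2²) = √434285 ≈ 659, ∠ = arctan(2/659) ≈ 0.17°
|T| = 1 · 2.9725e+05 / 7.3912e+06 ≈ 0.040217
Gain = 20 log₁₀(0.040217) ≈ -27.91 dB
∠T = 0.48° − 6.09° = -5.61°

At s = jω = j2179:
zero (s+331): 331 + j2179 → |·| = √(331²+2179²) = √4857602 ≈ 2204, ∠ = arctan(2179/331) ≈ 81.36°
zero (s+898): 898 + j2179 → |·| = √(898²+2179²) = √5554445 ≈ 2356.8, ∠ = arctan(2179/898) ≈ 67.60°
pole (s+20): 20 + j2179 → |·| = √(20²+2179²) = √4748441 ≈ 2179.1, ∠ = arctan(2179/20) ≈ 89.47°
pole (s+558): 558 + j2179 → |·| = √(558²+2179²) = √5059405 ≈ 2249.3, ∠ = arctan(2179/558) ≈ 75.64°
pole (s+659): 659 + j2179 → |·| = √(659²+2179²) = √5182322 ≈ 2276.5, ∠ = arctan(2179/659) ≈ 73.17°
|T| = 1 · 5.1944e+06 / 1.1158e+10 ≈ 0.00046553
Gain = 20 log₁₀(0.00046553) ≈ -66.64 dB
∠T = 148.96° − 238.28° = -89.32°

ω = 2: -27.9 dB, -5.6°; ω = 2179: -66.6 dB, -89.3°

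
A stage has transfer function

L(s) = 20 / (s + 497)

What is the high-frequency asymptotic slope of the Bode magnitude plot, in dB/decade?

-20 dB/decade

Each pole contributes −20 dB/decade at high frequency; each zero contributes +20 dB/decade.
Net: 0 zero(s) − 1 pole(s) → -20 dB/decade.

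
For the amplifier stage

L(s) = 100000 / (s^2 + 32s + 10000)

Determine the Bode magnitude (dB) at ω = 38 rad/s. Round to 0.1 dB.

At s = jω = j38:
quadratic: (j38)² + 32·j38 + 10000 = 8556 + j1216 → |·| ≈ 8642, ∠ ≈ 8.09°
|L| = 100000 / 8642 ≈ 11.571
Gain = 20 log₁₀(11.571) ≈ 21.27 dB

21.3 dB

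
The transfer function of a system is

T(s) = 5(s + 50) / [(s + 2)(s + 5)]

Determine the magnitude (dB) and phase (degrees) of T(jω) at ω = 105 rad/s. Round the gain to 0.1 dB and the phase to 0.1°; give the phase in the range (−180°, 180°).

At s = jω = j105:
zero (s+50): 50 + j105 → |·| = √(50²+105²) = √13525 ≈ 116.3, ∠ = arctan(105/50) ≈ 64.54°
pole (s+2): 2 + j105 → |·| = √(2²+105²) = √11029 ≈ 105.02, ∠ = arctan(105/2) ≈ 88.91°
pole (s+5): 5 + j105 → |·| = √(5²+105²) = √11050 ≈ 105.12, ∠ = arctan(105/5) ≈ 87.27°
|T| = 5 · 116.3 / 11040 ≈ 0.052672
Gain = 20 log₁₀(0.052672) ≈ -25.57 dB
∠T = 64.54° − 176.18° = -111.64°

-25.6 dB, -111.6°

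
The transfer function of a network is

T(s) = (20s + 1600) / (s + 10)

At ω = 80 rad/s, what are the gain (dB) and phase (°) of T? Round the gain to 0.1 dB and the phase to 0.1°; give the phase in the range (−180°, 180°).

29.0 dB, -37.9°

Substitute s = j80:
Numerator: 20(j80) + 1600 = 1600 + j1600
Denominator: (j80) + 10 = 10 + j80
|N| = √(1600² + 1600²) ≈ 2262.7, ∠N ≈ 45.00°
|D| = √(10² + 80²) ≈ 80.623, ∠D ≈ 82.87°
|T| = 2262.7 / 80.623 ≈ 28.065
Gain = 20 log₁₀(28.065) ≈ 28.96 dB
∠T = 45.00° − 82.87° = -37.87°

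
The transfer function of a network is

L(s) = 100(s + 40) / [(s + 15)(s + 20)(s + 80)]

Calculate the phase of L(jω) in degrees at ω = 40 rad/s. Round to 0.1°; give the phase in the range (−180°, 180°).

-114.4°

At s = jω = j40:
zero (s+40): 40 + j40 → |·| = √(40²+40²) = √3200 ≈ 56.569, ∠ = arctan(40/40) ≈ 45.00°
pole (s+15): 15 + j40 → |·| = √(15²+40²) = √1825 ≈ 42.72, ∠ = arctan(40/15) ≈ 69.44°
pole (s+20): 20 + j40 → |·| = √(20²+40²) = √2000 ≈ 44.721, ∠ = arctan(40/20) ≈ 63.43°
pole (s+80): 80 + j40 → |·| = √(80²+40²) = √8000 ≈ 89.443, ∠ = arctan(40/80) ≈ 26.57°
∠L = 45.00° − 159.44° = -114.44°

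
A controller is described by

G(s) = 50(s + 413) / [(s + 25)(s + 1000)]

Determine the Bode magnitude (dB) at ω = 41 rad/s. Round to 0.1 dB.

At s = jω = j41:
zero (s+413): 413 + j41 → |·| = √(413²+41²) = √172250 ≈ 415.03, ∠ = arctan(41/413) ≈ 5.67°
pole (s+25): 25 + j41 → |·| = √(25²+41²) = √2306 ≈ 48.021, ∠ = arctan(41/25) ≈ 58.63°
pole (s+1000): 1000 + j41 → |·| = √(1000²+41²) = √1001681 ≈ 1000.8, ∠ = arctan(41/1000) ≈ 2.35°
|G| = 50 · 415.03 / 48059 ≈ 0.43179
Gain = 20 log₁₀(0.43179) ≈ -7.29 dB

-7.3 dB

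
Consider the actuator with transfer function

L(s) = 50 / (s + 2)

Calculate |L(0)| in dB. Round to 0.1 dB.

L(0) = 50 / (2) = 25
20 log₁₀(25) ≈ 27.96 dB

28.0 dB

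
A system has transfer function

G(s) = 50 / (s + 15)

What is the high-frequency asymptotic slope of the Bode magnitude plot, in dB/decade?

Each pole contributes −20 dB/decade at high frequency; each zero contributes +20 dB/decade.
Net: 0 zero(s) − 1 pole(s) → -20 dB/decade.

-20 dB/decade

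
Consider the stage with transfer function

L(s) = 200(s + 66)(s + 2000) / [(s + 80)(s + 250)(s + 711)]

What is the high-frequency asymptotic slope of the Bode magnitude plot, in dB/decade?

Each pole contributes −20 dB/decade at high frequency; each zero contributes +20 dB/decade.
Net: 2 zero(s) − 3 pole(s) → -20 dB/decade.

-20 dB/decade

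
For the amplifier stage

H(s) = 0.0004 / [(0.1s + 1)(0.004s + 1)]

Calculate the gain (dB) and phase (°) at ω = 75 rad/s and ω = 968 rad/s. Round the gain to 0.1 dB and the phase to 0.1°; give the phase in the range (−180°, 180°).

At ω = 75 rad/s:
pole (1 + j75·0.1) = 1 + j7.5 → |·| ≈ 7.5664, ∠ ≈ 82.41°
pole (1 + j75·0.004) = 1 + j0.3 → |·| ≈ 1.044, ∠ ≈ 16.70°
|H| = 0.0004 · 1 / (7.5664 · 1.044) ≈ 5.0637e-05
Gain = 20 log₁₀(5.0637e-05) ≈ -85.91 dB
∠H = (0°) − (82.41° + 16.70°) = -99.11°

At ω = 968 rad/s:
pole (1 + j968·0.1) = 1 + j96.8 → |·| ≈ 96.805, ∠ ≈ 89.41°
pole (1 + j968·0.004) = 1 + j3.872 → |·| ≈ 3.999, ∠ ≈ 75.52°
|H| = 0.0004 · 1 / (96.805 · 3.999) ≈ 1.0333e-06
Gain = 20 log₁₀(1.0333e-06) ≈ -119.72 dB
∠H = (0°) − (89.41° + 75.52°) = -164.93°

ω = 75: -85.9 dB, -99.1°; ω = 968: -119.7 dB, -164.9°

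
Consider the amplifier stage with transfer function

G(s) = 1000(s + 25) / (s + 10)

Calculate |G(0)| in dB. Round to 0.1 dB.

G(0) = 1000·25 / (10) = 2500
20 log₁₀(2500) ≈ 67.96 dB

68.0 dB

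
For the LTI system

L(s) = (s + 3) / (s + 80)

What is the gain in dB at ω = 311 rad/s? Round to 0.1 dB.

-0.3 dB

At s = jω = j311:
zero (s+3): 3 + j311 → |·| = √(3²+311²) = √96730 ≈ 311.01, ∠ = arctan(311/3) ≈ 89.45°
pole (s+80): 80 + j311 → |·| = √(80²+311²) = √103121 ≈ 321.12, ∠ = arctan(311/80) ≈ 75.57°
|L| = 1 · 311.01 / 321.12 ≈ 0.96852
Gain = 20 log₁₀(0.96852) ≈ -0.28 dB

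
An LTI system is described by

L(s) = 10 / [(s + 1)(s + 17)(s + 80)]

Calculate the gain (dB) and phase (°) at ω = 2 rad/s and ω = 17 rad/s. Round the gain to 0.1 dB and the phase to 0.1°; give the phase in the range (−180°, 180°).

At s = jω = j2:
pole (s+1): 1 + j2 → |·| = √(1²+2²) = √5 ≈ 2.2361, ∠ = arctan(2/1) ≈ 63.43°
pole (s+17): 17 + j2 → |·| = √(17²+2²) = √293 ≈ 17.117, ∠ = arctan(2/17) ≈ 6.71°
pole (s+80): 80 + j2 → |·| = √(80²+2²) = √6404 ≈ 80.025, ∠ = arctan(2/80) ≈ 1.43°
|L| = 10 / 3063 ≈ 0.0032648
Gain = 20 log₁₀(0.0032648) ≈ -49.72 dB
∠L = 0.00° − 71.57° = -71.57°

At s = jω = j17:
pole (s+1): 1 + j17 → |·| = √(1²+17²) = √290 ≈ 17.029, ∠ = arctan(17/1) ≈ 86.63°
pole (s+17): 17 + j17 → |·| = √(17²+17²) = √578 ≈ 24.042, ∠ = arctan(17/17) ≈ 45.00°
pole (s+80): 80 + j17 → |·| = √(80²+17²) = √6689 ≈ 81.786, ∠ = arctan(17/80) ≈ 12.00°
|L| = 10 / 33484 ≈ 0.00029865
Gain = 20 log₁₀(0.00029865) ≈ -70.50 dB
∠L = 0.00° − 143.63° = -143.63°

ω = 2: -49.7 dB, -71.6°; ω = 17: -70.5 dB, -143.6°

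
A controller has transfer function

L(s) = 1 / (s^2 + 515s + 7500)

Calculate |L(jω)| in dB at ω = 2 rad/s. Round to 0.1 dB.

-77.6 dB

Substitute s = j2:
Numerator: 1 = 1 + j0
Denominator: (j2)^2 + 515(j2) + 7500 = 7496 + j1030
|N| = √(1² + 0²) ≈ 1, ∠N ≈ 0.00°
|D| = √(7496² + 1030²) ≈ 7566.4, ∠D ≈ 7.82°
|L| = 1 / 7566.4 ≈ 0.00013216
Gain = 20 log₁₀(0.00013216) ≈ -77.58 dB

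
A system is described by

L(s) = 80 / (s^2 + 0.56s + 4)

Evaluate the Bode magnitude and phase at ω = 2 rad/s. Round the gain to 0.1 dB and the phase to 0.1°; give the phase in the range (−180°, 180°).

At s = jω = j2:
quadratic: (j2)² + 0.56·j2 + 4 = 0 + j1.12 → |·| ≈ 1.12, ∠ ≈ 90.00°
|L| = 80 / 1.12 ≈ 71.429
Gain = 20 log₁₀(71.429) ≈ 37.08 dB
∠L = 0.00° − 90.00° = -90.00°

37.1 dB, -90.0°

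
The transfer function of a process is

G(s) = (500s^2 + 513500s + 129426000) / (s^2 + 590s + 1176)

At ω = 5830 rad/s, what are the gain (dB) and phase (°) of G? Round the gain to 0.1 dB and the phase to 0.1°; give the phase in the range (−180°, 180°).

Substitute s = j5830:
Numerator: 500(j5830)^2 + 513500(j5830) + 129426000 = -16865024000 + j2993705000
Denominator: (j5830)^2 + 590(j5830) + 1176 = -33987724 + j3439700
|N| = √(16865024000² + 2993705000²) ≈ 1.7129e+10, ∠N ≈ 169.93°
|D| = √(33987724² + 3439700²) ≈ 3.4161e+07, ∠D ≈ 174.22°
|G| = 1.7129e+10 / 3.4161e+07 ≈ 501.42
Gain = 20 log₁₀(501.42) ≈ 54.00 dB
∠G = 169.93° − 174.22° = -4.29°

54.0 dB, -4.3°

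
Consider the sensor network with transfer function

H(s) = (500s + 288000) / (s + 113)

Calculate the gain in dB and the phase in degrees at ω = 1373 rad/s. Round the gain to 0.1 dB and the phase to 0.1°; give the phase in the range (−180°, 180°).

54.7 dB, -18.1°

Substitute s = j1373:
Numerator: 500(j1373) + 288000 = 288000 + j686500
Denominator: (j1373) + 113 = 113 + j1373
|N| = √(288000² + 686500²) ≈ 7.4446e+05, ∠N ≈ 67.24°
|D| = √(113² + 1373²) ≈ 1377.6, ∠D ≈ 85.30°
|H| = 7.4446e+05 / 1377.6 ≈ 540.4
Gain = 20 log₁₀(540.4) ≈ 54.65 dB
∠H = 67.24° − 85.30° = -18.06°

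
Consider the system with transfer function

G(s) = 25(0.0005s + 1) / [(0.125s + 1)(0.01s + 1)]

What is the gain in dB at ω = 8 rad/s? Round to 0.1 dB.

At ω = 8 rad/s:
zero (1 + j8·0.0005) = 1 + j0.004 → |·| ≈ 1, ∠ ≈ 0.23°
pole (1 + j8·0.125) = 1 + j1 → |·| ≈ 1.4142, ∠ ≈ 45.00°
pole (1 + j8·0.01) = 1 + j0.08 → |·| ≈ 1.0032, ∠ ≈ 4.57°
|G| = 25 · 1 / (1.4142 · 1.0032) ≈ 17.621
Gain = 20 log₁₀(17.621) ≈ 24.92 dB

24.9 dB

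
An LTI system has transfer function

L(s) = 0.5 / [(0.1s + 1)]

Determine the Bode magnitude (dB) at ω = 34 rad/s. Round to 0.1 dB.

-17.0 dB

At ω = 34 rad/s:
pole (1 + j34·0.1) = 1 + j3.4 → |·| ≈ 3.544, ∠ ≈ 73.61°
|L| = 0.5 · 1 / (3.544) ≈ 0.14108
Gain = 20 log₁₀(0.14108) ≈ -17.01 dB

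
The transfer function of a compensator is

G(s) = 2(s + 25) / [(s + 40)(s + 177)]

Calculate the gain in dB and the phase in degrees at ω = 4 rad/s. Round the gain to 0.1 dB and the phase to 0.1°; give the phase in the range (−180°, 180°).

-43.0 dB, 2.1°

At s = jω = j4:
zero (s+25): 25 + j4 → |·| = √(25²+4²) = √641 ≈ 25.318, ∠ = arctan(4/25) ≈ 9.09°
pole (s+40): 40 + j4 → |·| = √(40²+4²) = √1616 ≈ 40.2, ∠ = arctan(4/40) ≈ 5.71°
pole (s+177): 177 + j4 → |·| = √(177²+4²) = √31345 ≈ 177.05, ∠ = arctan(4/177) ≈ 1.29°
|G| = 2 · 25.318 / 7117.4 ≈ 0.0071144
Gain = 20 log₁₀(0.0071144) ≈ -42.96 dB
∠G = 9.09° − 7.00° = 2.09°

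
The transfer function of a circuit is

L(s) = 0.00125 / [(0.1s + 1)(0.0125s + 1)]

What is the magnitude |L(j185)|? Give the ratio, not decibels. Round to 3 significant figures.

At ω = 185 rad/s:
pole (1 + j185·0.1) = 1 + j18.5 → |·| ≈ 18.527, ∠ ≈ 86.91°
pole (1 + j185·0.0125) = 1 + j2.3125 → |·| ≈ 2.5195, ∠ ≈ 66.61°
|L| = 0.00125 · 1 / (18.527 · 2.5195) ≈ 2.6779e-05

2.68e-05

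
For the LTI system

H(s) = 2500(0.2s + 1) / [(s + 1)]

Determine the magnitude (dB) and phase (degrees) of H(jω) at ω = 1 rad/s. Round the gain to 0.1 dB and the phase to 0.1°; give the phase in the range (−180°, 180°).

65.1 dB, -33.7°

At ω = 1 rad/s:
zero (1 + j1·0.2) = 1 + j0.2 → |·| ≈ 1.0198, ∠ ≈ 11.31°
pole (1 + j1·1) = 1 + j1 → |·| ≈ 1.4142, ∠ ≈ 45.00°
|H| = 2500 · 1.0198 / (1.4142) ≈ 1802.8
Gain = 20 log₁₀(1802.8) ≈ 65.12 dB
∠H = (11.31°) − (45.00°) = -33.69°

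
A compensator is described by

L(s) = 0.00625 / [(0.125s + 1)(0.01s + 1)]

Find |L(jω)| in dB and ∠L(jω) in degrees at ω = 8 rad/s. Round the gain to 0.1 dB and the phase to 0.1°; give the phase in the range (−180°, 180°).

-47.1 dB, -49.6°

At ω = 8 rad/s:
pole (1 + j8·0.125) = 1 + j1 → |·| ≈ 1.4142, ∠ ≈ 45.00°
pole (1 + j8·0.01) = 1 + j0.08 → |·| ≈ 1.0032, ∠ ≈ 4.57°
|L| = 0.00625 · 1 / (1.4142 · 1.0032) ≈ 0.0044054
Gain = 20 log₁₀(0.0044054) ≈ -47.12 dB
∠L = (0°) − (45.00° + 4.57°) = -49.57°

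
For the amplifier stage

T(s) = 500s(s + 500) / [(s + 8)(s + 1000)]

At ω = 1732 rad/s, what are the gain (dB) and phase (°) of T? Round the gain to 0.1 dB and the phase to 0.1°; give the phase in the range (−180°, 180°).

At s = jω = j1732:
zero (s+500): 500 + j1732 → |·| = √(500²+1732²) = √3249824 ≈ 1802.7, ∠ = arctan(1732/500) ≈ 73.90°
zero at origin: s = j1732 → |·| = 1732, ∠ = 90.00°
pole (s+8): 8 + j1732 → |·| = √(8²+1732²) = √2999888 ≈ 1732, ∠ = arctan(1732/8) ≈ 89.74°
pole (s+1000): 1000 + j1732 → |·| = √(1000²+1732²) = √3999824 ≈ 2000, ∠ = arctan(1732/1000) ≈ 60.00°
|T| = 500 · 3.1223e+06 / 3.464e+06 ≈ 450.68
Gain = 20 log₁₀(450.68) ≈ 53.08 dB
∠T = 163.90° − 149.74° = 14.16°

53.1 dB, 14.2°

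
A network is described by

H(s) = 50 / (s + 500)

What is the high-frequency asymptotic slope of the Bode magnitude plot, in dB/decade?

Each pole contributes −20 dB/decade at high frequency; each zero contributes +20 dB/decade.
Net: 0 zero(s) − 1 pole(s) → -20 dB/decade.

-20 dB/decade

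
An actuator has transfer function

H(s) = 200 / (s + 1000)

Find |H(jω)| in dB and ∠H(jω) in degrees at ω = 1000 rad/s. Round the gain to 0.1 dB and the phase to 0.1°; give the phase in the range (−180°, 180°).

-17.0 dB, -45.0°

Substitute s = j1000:
Numerator: 200 = 200 + j0
Denominator: (j1000) + 1000 = 1000 + j1000
|N| = √(200² + 0²) ≈ 200, ∠N ≈ 0.00°
|D| = √(1000² + 1000²) ≈ 1414.2, ∠D ≈ 45.00°
|H| = 200 / 1414.2 ≈ 0.14142
Gain = 20 log₁₀(0.14142) ≈ -16.99 dB
∠H = 0.00° − 45.00° = -45.00°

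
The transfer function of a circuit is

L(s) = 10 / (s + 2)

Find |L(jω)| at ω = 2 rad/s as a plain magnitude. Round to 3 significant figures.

3.54

At s = jω = j2:
pole (s+2): 2 + j2 → |·| = √(2²+2²) = √8 ≈ 2.8284, ∠ = arctan(2/2) ≈ 45.00°
|L| = 10 / 2.8284 ≈ 3.5356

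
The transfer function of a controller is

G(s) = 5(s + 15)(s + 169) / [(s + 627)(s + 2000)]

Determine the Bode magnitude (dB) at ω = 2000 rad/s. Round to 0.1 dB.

10.6 dB

At s = jω = j2000:
zero (s+15): 15 + j2000 → |·| = √(15²+2000²) = √4000225 ≈ 2000.1, ∠ = arctan(2000/15) ≈ 89.57°
zero (s+169): 169 + j2000 → |·| = √(169²+2000²) = √4028561 ≈ 2007.1, ∠ = arctan(2000/169) ≈ 85.17°
pole (s+627): 627 + j2000 → |·| = √(627²+2000²) = √4393129 ≈ 2096, ∠ = arctan(2000/627) ≈ 72.59°
pole (s+2000): 2000 + j2000 → |·| = √(2000²+2000²) = √8000000 ≈ 2828.4, ∠ = arctan(2000/2000) ≈ 45.00°
|G| = 5 · 4.0144e+06 / 5.9283e+06 ≈ 3.3858
Gain = 20 log₁₀(3.3858) ≈ 10.59 dB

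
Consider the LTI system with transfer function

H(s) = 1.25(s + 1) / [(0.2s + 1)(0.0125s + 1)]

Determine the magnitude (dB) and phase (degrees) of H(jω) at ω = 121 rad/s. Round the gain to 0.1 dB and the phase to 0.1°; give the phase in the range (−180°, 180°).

At ω = 121 rad/s:
zero (1 + j121·1) = 1 + j121 → |·| ≈ 121, ∠ ≈ 89.53°
pole (1 + j121·0.2) = 1 + j24.2 → |·| ≈ 24.221, ∠ ≈ 87.63°
pole (1 + j121·0.0125) = 1 + j1.5125 → |·| ≈ 1.8132, ∠ ≈ 56.53°
|H| = 1.25 · 121 / (24.221 · 1.8132) ≈ 3.444
Gain = 20 log₁₀(3.444) ≈ 10.74 dB
∠H = (89.53°) − (87.63° + 56.53°) = -54.63°

10.7 dB, -54.6°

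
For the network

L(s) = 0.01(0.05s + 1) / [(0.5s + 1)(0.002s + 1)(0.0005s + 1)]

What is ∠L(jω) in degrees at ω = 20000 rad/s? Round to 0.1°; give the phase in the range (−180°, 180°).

At ω = 20000 rad/s:
zero (1 + j20000·0.05) = 1 + j1000 → |·| ≈ 1000, ∠ ≈ 89.94°
pole (1 + j20000·0.5) = 1 + j10000 → |·| ≈ 10000, ∠ ≈ 89.99°
pole (1 + j20000·0.002) = 1 + j40 → |·| ≈ 40.012, ∠ ≈ 88.57°
pole (1 + j20000·0.0005) = 1 + j10 → |·| ≈ 10.05, ∠ ≈ 84.29°
∠L = (89.94°) − (89.99° + 88.57° + 84.29°) = -172.91°

-172.9°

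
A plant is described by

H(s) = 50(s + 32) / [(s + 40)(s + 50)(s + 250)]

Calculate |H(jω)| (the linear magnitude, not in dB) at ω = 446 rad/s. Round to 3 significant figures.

0.000218

At s = jω = j446:
zero (s+32): 32 + j446 → |·| = √(32²+446²) = √199940 ≈ 447.15, ∠ = arctan(446/32) ≈ 85.90°
pole (s+40): 40 + j446 → |·| = √(40²+446²) = √200516 ≈ 447.79, ∠ = arctan(446/40) ≈ 84.88°
pole (s+50): 50 + j446 → |·| = √(50²+446²) = √201416 ≈ 448.79, ∠ = arctan(446/50) ≈ 83.60°
pole (s+250): 250 + j446 → |·| = √(250²+446²) = √261416 ≈ 511.29, ∠ = arctan(446/250) ≈ 60.73°
|H| = 50 · 447.15 / 1.0275e+08 ≈ 0.00021759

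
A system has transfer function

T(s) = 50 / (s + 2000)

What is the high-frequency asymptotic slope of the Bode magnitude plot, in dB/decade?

Each pole contributes −20 dB/decade at high frequency; each zero contributes +20 dB/decade.
Net: 0 zero(s) − 1 pole(s) → -20 dB/decade.

-20 dB/decade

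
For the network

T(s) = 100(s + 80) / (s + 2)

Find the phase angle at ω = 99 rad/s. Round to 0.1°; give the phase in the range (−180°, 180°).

At s = jω = j99:
zero (s+80): 80 + j99 → |·| = √(80²+99²) = √16201 ≈ 127.28, ∠ = arctan(99/80) ≈ 51.06°
pole (s+2): 2 + j99 → |·| = √(2²+99²) = √9805 ≈ 99.02, ∠ = arctan(99/2) ≈ 88.84°
∠T = 51.06° − 88.84° = -37.78°

-37.8°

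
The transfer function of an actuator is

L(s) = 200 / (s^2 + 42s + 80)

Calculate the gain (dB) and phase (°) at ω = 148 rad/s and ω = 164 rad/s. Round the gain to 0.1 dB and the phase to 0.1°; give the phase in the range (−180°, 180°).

Substitute s = j148:
Numerator: 200 = 200 + j0
Denominator: (j148)^2 + 42(j148) + 80 = -21824 + j6216
|N| = √(200² + 0²) ≈ 200, ∠N ≈ 0.00°
|D| = √(21824² + 6216²) ≈ 22692, ∠D ≈ 164.10°
|L| = 200 / 22692 ≈ 0.0088137
Gain = 20 log₁₀(0.0088137) ≈ -41.10 dB
∠L = 0.00° − 164.10° = -164.10°

Substitute s = j164:
Numerator: 200 = 200 + j0
Denominator: (j164)^2 + 42(j164) + 80 = -26816 + j6888
|N| = √(200² + 0²) ≈ 200, ∠N ≈ 0.00°
|D| = √(26816² + 6888²) ≈ 27687, ∠D ≈ 165.59°
|L| = 200 / 27687 ≈ 0.0072236
Gain = 20 log₁₀(0.0072236) ≈ -42.82 dB
∠L = 0.00° − 165.59° = -165.59°

ω = 148: -41.1 dB, -164.1°; ω = 164: -42.8 dB, -165.6°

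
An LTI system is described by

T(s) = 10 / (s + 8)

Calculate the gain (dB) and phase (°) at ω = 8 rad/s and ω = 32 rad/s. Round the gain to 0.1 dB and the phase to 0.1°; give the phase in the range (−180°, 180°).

ω = 8: -1.1 dB, -45.0°; ω = 32: -10.4 dB, -76.0°

Substitute s = j8:
Numerator: 10 = 10 + j0
Denominator: (j8) + 8 = 8 + j8
|N| = √(10² + 0²) ≈ 10, ∠N ≈ 0.00°
|D| = √(8² + 8²) ≈ 11.314, ∠D ≈ 45.00°
|T| = 10 / 11.314 ≈ 0.88386
Gain = 20 log₁₀(0.88386) ≈ -1.07 dB
∠T = 0.00° − 45.00° = -45.00°

Substitute s = j32:
Numerator: 10 = 10 + j0
Denominator: (j32) + 8 = 8 + j32
|N| = √(10² + 0²) ≈ 10, ∠N ≈ 0.00°
|D| = √(8² + 32²) ≈ 32.985, ∠D ≈ 75.96°
|T| = 10 / 32.985 ≈ 0.30317
Gain = 20 log₁₀(0.30317) ≈ -10.37 dB
∠T = 0.00° − 75.96° = -75.96°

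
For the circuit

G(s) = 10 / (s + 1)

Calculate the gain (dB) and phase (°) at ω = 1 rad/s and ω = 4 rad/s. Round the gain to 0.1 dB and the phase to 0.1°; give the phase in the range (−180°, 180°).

Substitute s = j1:
Numerator: 10 = 10 + j0
Denominator: (j1) + 1 = 1 + j1
|N| = √(10² + 0²) ≈ 10, ∠N ≈ 0.00°
|D| = √(1² + 1²) ≈ 1.4142, ∠D ≈ 45.00°
|G| = 10 / 1.4142 ≈ 7.0711
Gain = 20 log₁₀(7.0711) ≈ 16.99 dB
∠G = 0.00° − 45.00° = -45.00°

Substitute s = j4:
Numerator: 10 = 10 + j0
Denominator: (j4) + 1 = 1 + j4
|N| = √(10² + 0²) ≈ 10, ∠N ≈ 0.00°
|D| = √(1² + 4²) ≈ 4.1231, ∠D ≈ 75.96°
|G| = 10 / 4.1231 ≈ 2.4254
Gain = 20 log₁₀(2.4254) ≈ 7.70 dB
∠G = 0.00° − 75.96° = -75.96°

ω = 1: 17.0 dB, -45.0°; ω = 4: 7.7 dB, -76.0°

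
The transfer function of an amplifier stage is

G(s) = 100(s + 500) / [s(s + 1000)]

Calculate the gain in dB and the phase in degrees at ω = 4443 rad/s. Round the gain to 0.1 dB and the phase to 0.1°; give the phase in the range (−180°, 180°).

At s = jω = j4443:
zero (s+500): 500 + j4443 → |·| = √(500²+4443²) = √19990249 ≈ 4471, ∠ = arctan(4443/500) ≈ 83.58°
pole (s+1000): 1000 + j4443 → |·| = √(1000²+4443²) = √20740249 ≈ 4554.1, ∠ = arctan(4443/1000) ≈ 77.32°
pole at origin: |s| = 4443, ∠ = 90.00° (in denominator)
|G| = 100 · 4471 / 2.0234e+07 ≈ 0.022096
Gain = 20 log₁₀(0.022096) ≈ -33.11 dB
∠G = 83.58° − 167.32° = -83.74°

-33.1 dB, -83.7°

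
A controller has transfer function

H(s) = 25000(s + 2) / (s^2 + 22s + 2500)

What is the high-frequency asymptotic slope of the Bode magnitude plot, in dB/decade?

Each pole contributes −20 dB/decade at high frequency; each zero contributes +20 dB/decade.
Net: 1 zero(s) − 2 pole(s) → -20 dB/decade.

-20 dB/decade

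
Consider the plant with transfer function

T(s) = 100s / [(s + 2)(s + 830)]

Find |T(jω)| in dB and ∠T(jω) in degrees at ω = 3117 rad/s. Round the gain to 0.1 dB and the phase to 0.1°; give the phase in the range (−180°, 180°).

At s = jω = j3117:
zero at origin: s = j3117 → |·| = 3117, ∠ = 90.00°
pole (s+2): 2 + j3117 → |·| = √(2²+3117²) = √9715693 ≈ 3117, ∠ = arctan(3117/2) ≈ 89.96°
pole (s+830): 830 + j3117 → |·| = √(830²+3117²) = √10404589 ≈ 3225.6, ∠ = arctan(3117/830) ≈ 75.09°
|T| = 100 · 3117 / 1.0054e+07 ≈ 0.031003
Gain = 20 log₁₀(0.031003) ≈ -30.17 dB
∠T = 90.00° − 165.05° = -75.05°

-30.2 dB, -75.1°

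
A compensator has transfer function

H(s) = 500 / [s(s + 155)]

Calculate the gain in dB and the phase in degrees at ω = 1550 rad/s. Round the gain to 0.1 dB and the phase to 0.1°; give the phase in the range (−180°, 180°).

At s = jω = j1550:
pole (s+155): 155 + j1550 → |·| = √(155²+1550²) = √2426525 ≈ 1557.7, ∠ = arctan(1550/155) ≈ 84.29°
pole at origin: |s| = 1550, ∠ = 90.00° (in denominator)
|H| = 500 / 2.4144e+06 ≈ 0.00020709
Gain = 20 log₁₀(0.00020709) ≈ -73.68 dB
∠H = 0.00° − 174.29° = -174.29°

-73.7 dB, -174.3°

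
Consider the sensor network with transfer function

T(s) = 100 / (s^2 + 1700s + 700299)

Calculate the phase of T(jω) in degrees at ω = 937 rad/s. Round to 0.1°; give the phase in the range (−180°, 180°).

Substitute s = j937:
Numerator: 100 = 100 + j0
Denominator: (j937)^2 + 1700(j937) + 700299 = -177670 + j1592900
|N| = √(100² + 0²) ≈ 100, ∠N ≈ 0.00°
|D| = √(177670² + 1592900²) ≈ 1.6028e+06, ∠D ≈ 96.36°
∠T = 0.00° − 96.36° = -96.36°

-96.4°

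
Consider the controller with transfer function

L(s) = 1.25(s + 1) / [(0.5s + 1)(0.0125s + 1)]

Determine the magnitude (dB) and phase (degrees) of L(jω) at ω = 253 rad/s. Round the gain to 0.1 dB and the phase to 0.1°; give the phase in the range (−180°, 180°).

At ω = 253 rad/s:
zero (1 + j253·1) = 1 + j253 → |·| ≈ 253, ∠ ≈ 89.77°
pole (1 + j253·0.5) = 1 + j126.5 → |·| ≈ 126.5, ∠ ≈ 89.55°
pole (1 + j253·0.0125) = 1 + j3.1625 → |·| ≈ 3.3168, ∠ ≈ 72.45°
|L| = 1.25 · 253 / (126.5 · 3.3168) ≈ 0.75374
Gain = 20 log₁₀(0.75374) ≈ -2.46 dB
∠L = (89.77°) − (89.55° + 72.45°) = -72.23°

-2.5 dB, -72.2°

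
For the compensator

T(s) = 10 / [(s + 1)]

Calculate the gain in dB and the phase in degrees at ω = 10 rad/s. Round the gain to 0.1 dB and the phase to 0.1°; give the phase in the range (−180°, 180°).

-0.0 dB, -84.3°

At ω = 10 rad/s:
pole (1 + j10·1) = 1 + j10 → |·| ≈ 10.05, ∠ ≈ 84.29°
|T| = 10 · 1 / (10.05) ≈ 0.99502
Gain = 20 log₁₀(0.99502) ≈ -0.04 dB
∠T = (0°) − (84.29°) = -84.29°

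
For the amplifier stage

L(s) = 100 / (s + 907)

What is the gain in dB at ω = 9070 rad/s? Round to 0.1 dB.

-39.2 dB

Substitute s = j9070:
Numerator: 100 = 100 + j0
Denominator: (j9070) + 907 = 907 + j9070
|N| = √(100² + 0²) ≈ 100, ∠N ≈ 0.00°
|D| = √(907² + 9070²) ≈ 9115.2, ∠D ≈ 84.29°
|L| = 100 / 9115.2 ≈ 0.010971
Gain = 20 log₁₀(0.010971) ≈ -39.20 dB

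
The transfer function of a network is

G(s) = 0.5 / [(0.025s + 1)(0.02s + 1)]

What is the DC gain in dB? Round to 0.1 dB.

G(0) = 0.5 · 1 / 1 = 0.5
20 log₁₀(0.5) ≈ -6.02 dB

-6.0 dB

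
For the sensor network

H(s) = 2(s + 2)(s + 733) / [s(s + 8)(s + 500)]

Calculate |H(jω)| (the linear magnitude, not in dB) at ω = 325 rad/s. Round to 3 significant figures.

At s = jω = j325:
zero (s+2): 2 + j325 → |·| = √(2²+325²) = √105629 ≈ 325.01, ∠ = arctan(325/2) ≈ 89.65°
zero (s+733): 733 + j325 → |·| = √(733²+325²) = √642914 ≈ 801.82, ∠ = arctan(325/733) ≈ 23.91°
pole (s+8): 8 + j325 → |·| = √(8²+325²) = √105689 ≈ 325.1, ∠ = arctan(325/8) ≈ 88.59°
pole (s+500): 500 + j325 → |·| = √(500²+325²) = √355625 ≈ 596.34, ∠ = arctan(325/500) ≈ 33.02°
pole at origin: |s| = 325, ∠ = 90.00° (in denominator)
|H| = 2 · 2.606e+05 / 6.3008e+07 ≈ 0.008272

0.00827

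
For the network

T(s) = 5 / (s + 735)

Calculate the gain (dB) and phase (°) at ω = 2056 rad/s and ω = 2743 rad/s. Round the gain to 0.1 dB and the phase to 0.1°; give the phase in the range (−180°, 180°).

At s = jω = j2056:
pole (s+735): 735 + j2056 → |·| = √(735²+2056²) = √4767361 ≈ 2183.4, ∠ = arctan(2056/735) ≈ 70.33°
|T| = 5 / 2183.4 ≈ 0.00229
Gain = 20 log₁₀(0.00229) ≈ -52.80 dB
∠T = 0.00° − 70.33° = -70.33°

At s = jω = j2743:
pole (s+735): 735 + j2743 → |·| = √(735²+2743²) = √8064274 ≈ 2839.8, ∠ = arctan(2743/735) ≈ 75.00°
|T| = 5 / 2839.8 ≈ 0.0017607
Gain = 20 log₁₀(0.0017607) ≈ -55.09 dB
∠T = 0.00° − 75.00° = -75.00°

ω = 2056: -52.8 dB, -70.3°; ω = 2743: -55.1 dB, -75.0°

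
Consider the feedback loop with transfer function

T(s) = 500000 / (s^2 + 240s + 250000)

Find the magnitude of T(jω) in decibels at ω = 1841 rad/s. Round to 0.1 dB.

-16.0 dB

At s = jω = j1841:
quadratic: (j1841)² + 240·j1841 + 250000 = -3139281 + j441840 → |·| ≈ 3.1702e+06, ∠ ≈ 171.99°
|T| = 500000 / 3.1702e+06 ≈ 0.15772
Gain = 20 log₁₀(0.15772) ≈ -16.04 dB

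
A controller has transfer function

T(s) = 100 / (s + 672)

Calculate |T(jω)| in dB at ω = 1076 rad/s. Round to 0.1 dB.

-22.1 dB

Substitute s = j1076:
Numerator: 100 = 100 + j0
Denominator: (j1076) + 672 = 672 + j1076
|N| = √(100² + 0²) ≈ 100, ∠N ≈ 0.00°
|D| = √(672² + 1076²) ≈ 1268.6, ∠D ≈ 58.01°
|T| = 100 / 1268.6 ≈ 0.078827
Gain = 20 log₁₀(0.078827) ≈ -22.07 dB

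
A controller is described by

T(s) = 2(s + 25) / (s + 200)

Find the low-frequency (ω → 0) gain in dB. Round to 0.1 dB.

-12.0 dB

T(0) = 2·25 / (200) = 0.25
20 log₁₀(0.25) ≈ -12.04 dB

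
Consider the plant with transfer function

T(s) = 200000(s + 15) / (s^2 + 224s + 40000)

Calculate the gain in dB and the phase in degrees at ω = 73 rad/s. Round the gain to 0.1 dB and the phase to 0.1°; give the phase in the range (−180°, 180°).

At s = jω = j73:
zero (s+15): 15 + j73 → |·| = √(15²+73²) = √5554 ≈ 74.525, ∠ = arctan(73/15) ≈ 78.39°
quadratic: (j73)² + 224·j73 + 40000 = 34671 + j16352 → |·| ≈ 38334, ∠ ≈ 25.25°
|T| = 200000 · 74.525 / 38334 ≈ 388.82
Gain = 20 log₁₀(388.82) ≈ 51.79 dB
∠T = 78.39° − 25.25° = 53.14°

51.8 dB, 53.1°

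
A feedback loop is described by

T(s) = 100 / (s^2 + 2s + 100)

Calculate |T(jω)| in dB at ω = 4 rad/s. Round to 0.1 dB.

At s = jω = j4:
quadratic: (j4)² + 2·j4 + 100 = 84 + j8 → |·| ≈ 84.38, ∠ ≈ 5.44°
|T| = 100 / 84.38 ≈ 1.1851
Gain = 20 log₁₀(1.1851) ≈ 1.48 dB

1.5 dB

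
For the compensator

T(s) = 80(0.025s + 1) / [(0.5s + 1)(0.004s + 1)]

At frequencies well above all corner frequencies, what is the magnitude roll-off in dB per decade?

Each pole contributes −20 dB/decade at high frequency; each zero contributes +20 dB/decade.
Net: 1 zero(s) − 2 pole(s) → -20 dB/decade.

-20 dB/decade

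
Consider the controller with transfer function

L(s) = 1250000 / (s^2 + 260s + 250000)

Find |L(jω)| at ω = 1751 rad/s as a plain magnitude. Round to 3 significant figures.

0.438

At s = jω = j1751:
quadratic: (j1751)² + 260·j1751 + 250000 = -2816001 + j455260 → |·| ≈ 2.8526e+06, ∠ ≈ 170.82°
|L| = 1250000 / 2.8526e+06 ≈ 0.4382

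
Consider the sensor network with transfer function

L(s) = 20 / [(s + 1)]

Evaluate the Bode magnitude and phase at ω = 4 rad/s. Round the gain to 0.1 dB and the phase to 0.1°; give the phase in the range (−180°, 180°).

13.7 dB, -76.0°

At ω = 4 rad/s:
pole (1 + j4·1) = 1 + j4 → |·| ≈ 4.1231, ∠ ≈ 75.96°
|L| = 20 · 1 / (4.1231) ≈ 4.8507
Gain = 20 log₁₀(4.8507) ≈ 13.72 dB
∠L = (0°) − (75.96°) = -75.96°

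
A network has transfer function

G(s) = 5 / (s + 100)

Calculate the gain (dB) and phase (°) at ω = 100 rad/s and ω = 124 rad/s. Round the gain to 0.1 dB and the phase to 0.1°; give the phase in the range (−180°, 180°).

ω = 100: -29.0 dB, -45.0°; ω = 124: -30.1 dB, -51.1°

At s = jω = j100:
pole (s+100): 100 + j100 → |·| = √(100²+100²) = √20000 ≈ 141.42, ∠ = arctan(100/100) ≈ 45.00°
|G| = 5 / 141.42 ≈ 0.035356
Gain = 20 log₁₀(0.035356) ≈ -29.03 dB
∠G = 0.00° − 45.00° = -45.00°

At s = jω = j124:
pole (s+100): 100 + j124 → |·| = √(100²+124²) = √25376 ≈ 159.3, ∠ = arctan(124/100) ≈ 51.12°
|G| = 5 / 159.3 ≈ 0.031387
Gain = 20 log₁₀(0.031387) ≈ -30.07 dB
∠G = 0.00° − 51.12° = -51.12°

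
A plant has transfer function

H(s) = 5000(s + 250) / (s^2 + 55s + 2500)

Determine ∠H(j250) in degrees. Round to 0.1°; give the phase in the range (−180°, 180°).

-122.1°

At s = jω = j250:
zero (s+250): 250 + j250 → |·| = √(250²+250²) = √125000 ≈ 353.55, ∠ = arctan(250/250) ≈ 45.00°
quadratic: (j250)² + 55·j250 + 2500 = -60000 + j13750 → |·| ≈ 61555, ∠ ≈ 167.09°
∠H = 45.00° − 167.09° = -122.09°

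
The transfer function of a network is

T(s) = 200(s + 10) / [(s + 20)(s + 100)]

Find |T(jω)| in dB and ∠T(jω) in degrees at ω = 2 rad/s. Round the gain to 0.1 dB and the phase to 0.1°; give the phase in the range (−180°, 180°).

At s = jω = j2:
zero (s+10): 10 + j2 → |·| = √(10²+2²) = √104 ≈ 10.198, ∠ = arctan(2/10) ≈ 11.31°
pole (s+20): 20 + j2 → |·| = √(20²+2²) = √404 ≈ 20.1, ∠ = arctan(2/20) ≈ 5.71°
pole (s+100): 100 + j2 → |·| = √(100²+2²) = √10004 ≈ 100.02, ∠ = arctan(2/100) ≈ 1.15°
|T| = 200 · 10.198 / 2010.4 ≈ 1.0145
Gain = 20 log₁₀(1.0145) ≈ 0.13 dB
∠T = 11.31° − 6.86° = 4.45°

0.1 dB, 4.5°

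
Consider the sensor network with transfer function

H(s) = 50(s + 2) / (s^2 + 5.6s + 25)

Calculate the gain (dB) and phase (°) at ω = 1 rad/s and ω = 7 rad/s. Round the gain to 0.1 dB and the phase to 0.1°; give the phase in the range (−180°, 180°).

ω = 1: 13.1 dB, 13.4°; ω = 7: 18.0 dB, -47.4°

At s = jω = j1:
zero (s+2): 2 + j1 → |·| = √(2²+1²) = √5 ≈ 2.2361, ∠ = arctan(1/2) ≈ 26.57°
quadratic: (j1)² + 5.6·j1 + 25 = 24 + j5.6 → |·| ≈ 24.645, ∠ ≈ 13.13°
|H| = 50 · 2.2361 / 24.645 ≈ 4.5366
Gain = 20 log₁₀(4.5366) ≈ 13.13 dB
∠H = 26.57° − 13.13° = 13.44°

At s = jω = j7:
zero (s+2): 2 + j7 → |·| = √(2²+7²) = √53 ≈ 7.2801, ∠ = arctan(7/2) ≈ 74.05°
quadratic: (j7)² + 5.6·j7 + 25 = -24 + j39.2 → |·| ≈ 45.963, ∠ ≈ 121.48°
|H| = 50 · 7.2801 / 45.963 ≈ 7.9195
Gain = 20 log₁₀(7.9195) ≈ 17.97 dB
∠H = 74.05° − 121.48° = -47.43°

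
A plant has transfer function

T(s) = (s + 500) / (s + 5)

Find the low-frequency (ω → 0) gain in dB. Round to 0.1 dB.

T(0) = 1·500 / (5) = 100
20 log₁₀(100) ≈ 40.00 dB

40.0 dB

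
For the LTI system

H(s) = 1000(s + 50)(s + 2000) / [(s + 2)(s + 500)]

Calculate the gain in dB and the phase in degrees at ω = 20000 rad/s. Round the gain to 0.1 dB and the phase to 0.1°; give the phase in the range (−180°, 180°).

60.0 dB, -4.4°

At s = jω = j20000:
zero (s+50): 50 + j20000 → |·| = √(50²+20000²) = √400002500 ≈ 20000, ∠ = arctan(20000/50) ≈ 89.86°
zero (s+2000): 2000 + j20000 → |·| = √(2000²+20000²) = √404000000 ≈ 20100, ∠ = arctan(20000/2000) ≈ 84.29°
pole (s+2): 2 + j20000 → |·| = √(2²+20000²) = √400000004 ≈ 20000, ∠ = arctan(20000/2) ≈ 89.99°
pole (s+500): 500 + j20000 → |·| = √(500²+20000²) = √400250000 ≈ 20006, ∠ = arctan(20000/500) ≈ 88.57°
|H| = 1000 · 4.02e+08 / 4.0012e+08 ≈ 1004.7
Gain = 20 log₁₀(1004.7) ≈ 60.04 dB
∠H = 174.15° − 178.56° = -4.41°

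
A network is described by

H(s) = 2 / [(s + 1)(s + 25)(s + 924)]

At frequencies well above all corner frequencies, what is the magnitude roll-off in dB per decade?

Each pole contributes −20 dB/decade at high frequency; each zero contributes +20 dB/decade.
Net: 0 zero(s) − 3 pole(s) → -60 dB/decade.

-60 dB/decade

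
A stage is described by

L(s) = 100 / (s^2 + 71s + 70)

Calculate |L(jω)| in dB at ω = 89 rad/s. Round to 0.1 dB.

-40.1 dB

Substitute s = j89:
Numerator: 100 = 100 + j0
Denominator: (j89)^2 + 71(j89) + 70 = -7851 + j6319
|N| = √(100² + 0²) ≈ 100, ∠N ≈ 0.00°
|D| = √(7851² + 6319²) ≈ 10078, ∠D ≈ 141.17°
|L| = 100 / 10078 ≈ 0.0099226
Gain = 20 log₁₀(0.0099226) ≈ -40.07 dB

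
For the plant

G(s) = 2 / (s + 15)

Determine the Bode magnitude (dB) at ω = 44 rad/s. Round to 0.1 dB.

Substitute s = j44:
Numerator: 2 = 2 + j0
Denominator: (j44) + 15 = 15 + j44
|N| = √(2² + 0²) ≈ 2, ∠N ≈ 0.00°
|D| = √(15² + 44²) ≈ 46.487, ∠D ≈ 71.18°
|G| = 2 / 46.487 ≈ 0.043023
Gain = 20 log₁₀(0.043023) ≈ -27.33 dB

-27.3 dB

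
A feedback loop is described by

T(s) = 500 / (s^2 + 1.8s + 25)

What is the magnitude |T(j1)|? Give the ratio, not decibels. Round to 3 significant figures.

At s = jω = j1:
quadratic: (j1)² + 1.8·j1 + 25 = 24 + j1.8 → |·| ≈ 24.067, ∠ ≈ 4.29°
|T| = 500 / 24.067 ≈ 20.775

20.8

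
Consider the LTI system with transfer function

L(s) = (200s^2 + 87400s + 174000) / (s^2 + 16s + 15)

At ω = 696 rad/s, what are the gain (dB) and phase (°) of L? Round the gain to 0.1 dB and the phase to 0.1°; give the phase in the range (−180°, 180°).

47.5 dB, -30.9°

Substitute s = j696:
Numerator: 200(j696)^2 + 87400(j696) + 174000 = -96709200 + j60830400
Denominator: (j696)^2 + 16(j696) + 15 = -484401 + j11136
|N| = √(96709200² + 60830400²) ≈ 1.1425e+08, ∠N ≈ 147.83°
|D| = √(484401² + 11136²) ≈ 4.8453e+05, ∠D ≈ 178.68°
|L| = 1.1425e+08 / 4.8453e+05 ≈ 235.8
Gain = 20 log₁₀(235.8) ≈ 47.45 dB
∠L = 147.83° − 178.68° = -30.85°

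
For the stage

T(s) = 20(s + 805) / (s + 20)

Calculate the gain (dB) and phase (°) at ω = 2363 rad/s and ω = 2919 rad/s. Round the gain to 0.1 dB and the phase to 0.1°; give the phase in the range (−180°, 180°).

ω = 2363: 26.5 dB, -18.3°; ω = 2919: 26.3 dB, -15.0°

At s = jω = j2363:
zero (s+805): 805 + j2363 → |·| = √(805²+2363²) = √6231794 ≈ 2496.4, ∠ = arctan(2363/805) ≈ 71.19°
pole (s+20): 20 + j2363 → |·| = √(20²+2363²) = √5584169 ≈ 2363.1, ∠ = arctan(2363/20) ≈ 89.52°
|T| = 20 · 2496.4 / 2363.1 ≈ 21.128
Gain = 20 log₁₀(21.128) ≈ 26.50 dB
∠T = 71.19° − 89.52° = -18.33°

At s = jω = j2919:
zero (s+805): 805 + j2919 → |·| = √(805²+2919²) = √9168586 ≈ 3028, ∠ = arctan(2919/805) ≈ 74.58°
pole (s+20): 20 + j2919 → |·| = √(20²+2919²) = √8520961 ≈ 2919.1, ∠ = arctan(2919/20) ≈ 89.61°
|T| = 20 · 3028 / 2919.1 ≈ 20.746
Gain = 20 log₁₀(20.746) ≈ 26.34 dB
∠T = 74.58° − 89.61° = -15.03°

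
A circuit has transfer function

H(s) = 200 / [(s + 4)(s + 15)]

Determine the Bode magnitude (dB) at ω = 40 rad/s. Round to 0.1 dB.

At s = jω = j40:
pole (s+4): 4 + j40 → |·| = √(4²+40²) = √1616 ≈ 40.2, ∠ = arctan(40/4) ≈ 84.29°
pole (s+15): 15 + j40 → |·| = √(15²+40²) = √1825 ≈ 42.72, ∠ = arctan(40/15) ≈ 69.44°
|H| = 200 / 1717.3 ≈ 0.11646
Gain = 20 log₁₀(0.11646) ≈ -18.68 dB

-18.7 dB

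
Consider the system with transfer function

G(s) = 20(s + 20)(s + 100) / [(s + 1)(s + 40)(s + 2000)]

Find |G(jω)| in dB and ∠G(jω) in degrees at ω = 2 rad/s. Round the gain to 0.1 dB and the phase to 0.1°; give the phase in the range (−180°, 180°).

-13.0 dB, -59.5°

At s = jω = j2:
zero (s+20): 20 + j2 → |·| = √(20²+2²) = √404 ≈ 20.1, ∠ = arctan(2/20) ≈ 5.71°
zero (s+100): 100 + j2 → |·| = √(100²+2²) = √10004 ≈ 100.02, ∠ = arctan(2/100) ≈ 1.15°
pole (s+1): 1 + j2 → |·| = √(1²+2²) = √5 ≈ 2.2361, ∠ = arctan(2/1) ≈ 63.43°
pole (s+40): 40 + j2 → |·| = √(40²+2²) = √1604 ≈ 40.05, ∠ = arctan(2/40) ≈ 2.86°
pole (s+2000): 2000 + j2 → |·| = √(2000²+2²) = √4000004 ≈ 2000, ∠ = arctan(2/2000) ≈ 0.06°
|G| = 20 · 2010.4 / 1.7911e+05 ≈ 0.22449
Gain = 20 log₁₀(0.22449) ≈ -12.98 dB
∠G = 6.86° − 66.35° = -59.49°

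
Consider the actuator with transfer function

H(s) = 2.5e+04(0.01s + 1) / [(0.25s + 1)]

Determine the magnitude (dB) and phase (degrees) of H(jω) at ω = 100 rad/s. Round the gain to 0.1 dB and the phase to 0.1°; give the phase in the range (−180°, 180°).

At ω = 100 rad/s:
zero (1 + j100·0.01) = 1 + j1 → |·| ≈ 1.4142, ∠ ≈ 45.00°
pole (1 + j100·0.25) = 1 + j25 → |·| ≈ 25.02, ∠ ≈ 87.71°
|H| = 2.5e+04 · 1.4142 / (25.02) ≈ 1413.1
Gain = 20 log₁₀(1413.1) ≈ 63.00 dB
∠H = (45.00°) − (87.71°) = -42.71°

63.0 dB, -42.7°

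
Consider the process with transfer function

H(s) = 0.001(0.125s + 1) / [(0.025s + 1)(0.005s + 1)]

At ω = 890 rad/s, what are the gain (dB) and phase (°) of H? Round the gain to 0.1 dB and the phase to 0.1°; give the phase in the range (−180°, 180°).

At ω = 890 rad/s:
zero (1 + j890·0.125) = 1 + j111.25 → |·| ≈ 111.25, ∠ ≈ 89.48°
pole (1 + j890·0.025) = 1 + j22.25 → |·| ≈ 22.272, ∠ ≈ 87.43°
pole (1 + j890·0.005) = 1 + j4.45 → |·| ≈ 4.561, ∠ ≈ 77.33°
|H| = 0.001 · 111.25 / (22.272 · 4.561) ≈ 0.0010952
Gain = 20 log₁₀(0.0010952) ≈ -59.21 dB
∠H = (89.48°) − (87.43° + 77.33°) = -75.28°

-59.2 dB, -75.3°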